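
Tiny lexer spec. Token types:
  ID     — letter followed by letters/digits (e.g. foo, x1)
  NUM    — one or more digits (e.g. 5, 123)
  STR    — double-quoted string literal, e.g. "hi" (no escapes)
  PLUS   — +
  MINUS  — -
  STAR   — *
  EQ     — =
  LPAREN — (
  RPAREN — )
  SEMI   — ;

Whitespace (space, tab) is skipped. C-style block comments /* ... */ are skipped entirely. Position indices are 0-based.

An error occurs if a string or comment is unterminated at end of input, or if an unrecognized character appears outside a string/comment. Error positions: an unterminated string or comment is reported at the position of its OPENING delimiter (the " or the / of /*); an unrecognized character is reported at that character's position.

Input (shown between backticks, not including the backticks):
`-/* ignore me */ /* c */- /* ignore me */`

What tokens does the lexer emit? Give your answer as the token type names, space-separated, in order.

Answer: MINUS MINUS

Derivation:
pos=0: emit MINUS '-'
pos=1: enter COMMENT mode (saw '/*')
exit COMMENT mode (now at pos=16)
pos=17: enter COMMENT mode (saw '/*')
exit COMMENT mode (now at pos=24)
pos=24: emit MINUS '-'
pos=26: enter COMMENT mode (saw '/*')
exit COMMENT mode (now at pos=41)
DONE. 2 tokens: [MINUS, MINUS]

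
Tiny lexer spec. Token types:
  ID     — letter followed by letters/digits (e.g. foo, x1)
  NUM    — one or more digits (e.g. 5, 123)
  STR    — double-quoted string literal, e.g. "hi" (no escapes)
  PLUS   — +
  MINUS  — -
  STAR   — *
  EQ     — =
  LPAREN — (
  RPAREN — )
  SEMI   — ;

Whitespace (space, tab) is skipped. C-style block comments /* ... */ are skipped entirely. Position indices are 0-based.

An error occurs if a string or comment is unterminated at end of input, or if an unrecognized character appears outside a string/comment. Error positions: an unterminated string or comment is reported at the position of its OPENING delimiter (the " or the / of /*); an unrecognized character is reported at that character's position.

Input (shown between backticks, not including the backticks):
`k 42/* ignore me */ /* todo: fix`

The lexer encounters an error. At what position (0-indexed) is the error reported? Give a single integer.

Answer: 20

Derivation:
pos=0: emit ID 'k' (now at pos=1)
pos=2: emit NUM '42' (now at pos=4)
pos=4: enter COMMENT mode (saw '/*')
exit COMMENT mode (now at pos=19)
pos=20: enter COMMENT mode (saw '/*')
pos=20: ERROR — unterminated comment (reached EOF)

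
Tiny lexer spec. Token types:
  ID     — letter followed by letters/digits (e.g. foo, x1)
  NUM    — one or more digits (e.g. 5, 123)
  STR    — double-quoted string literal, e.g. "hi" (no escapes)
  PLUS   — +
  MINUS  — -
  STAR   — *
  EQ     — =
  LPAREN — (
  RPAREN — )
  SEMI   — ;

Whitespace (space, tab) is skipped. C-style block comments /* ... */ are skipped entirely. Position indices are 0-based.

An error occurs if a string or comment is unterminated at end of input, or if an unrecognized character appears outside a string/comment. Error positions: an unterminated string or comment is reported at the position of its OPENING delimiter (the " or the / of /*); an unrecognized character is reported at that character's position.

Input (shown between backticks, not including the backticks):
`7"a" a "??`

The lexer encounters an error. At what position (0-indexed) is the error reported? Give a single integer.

Answer: 7

Derivation:
pos=0: emit NUM '7' (now at pos=1)
pos=1: enter STRING mode
pos=1: emit STR "a" (now at pos=4)
pos=5: emit ID 'a' (now at pos=6)
pos=7: enter STRING mode
pos=7: ERROR — unterminated string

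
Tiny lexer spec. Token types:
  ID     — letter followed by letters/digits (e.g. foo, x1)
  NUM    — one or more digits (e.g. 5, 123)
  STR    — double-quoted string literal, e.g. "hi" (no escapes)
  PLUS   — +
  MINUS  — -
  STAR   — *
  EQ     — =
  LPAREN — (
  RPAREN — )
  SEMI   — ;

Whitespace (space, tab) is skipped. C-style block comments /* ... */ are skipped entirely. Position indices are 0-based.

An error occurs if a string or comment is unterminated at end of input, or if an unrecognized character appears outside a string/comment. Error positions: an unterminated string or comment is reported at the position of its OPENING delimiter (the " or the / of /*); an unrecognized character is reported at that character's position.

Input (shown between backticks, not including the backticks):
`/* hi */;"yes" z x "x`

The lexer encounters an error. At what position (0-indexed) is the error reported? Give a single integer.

Answer: 19

Derivation:
pos=0: enter COMMENT mode (saw '/*')
exit COMMENT mode (now at pos=8)
pos=8: emit SEMI ';'
pos=9: enter STRING mode
pos=9: emit STR "yes" (now at pos=14)
pos=15: emit ID 'z' (now at pos=16)
pos=17: emit ID 'x' (now at pos=18)
pos=19: enter STRING mode
pos=19: ERROR — unterminated string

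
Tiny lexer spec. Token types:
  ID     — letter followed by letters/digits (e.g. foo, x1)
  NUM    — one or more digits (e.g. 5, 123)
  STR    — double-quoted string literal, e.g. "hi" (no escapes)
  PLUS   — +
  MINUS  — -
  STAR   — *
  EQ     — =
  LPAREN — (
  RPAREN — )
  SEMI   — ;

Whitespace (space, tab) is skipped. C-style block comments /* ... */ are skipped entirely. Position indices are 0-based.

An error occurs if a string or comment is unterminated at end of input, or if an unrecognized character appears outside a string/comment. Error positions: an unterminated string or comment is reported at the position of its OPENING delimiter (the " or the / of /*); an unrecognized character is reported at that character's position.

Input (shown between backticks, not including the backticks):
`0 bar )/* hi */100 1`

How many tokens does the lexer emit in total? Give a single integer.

pos=0: emit NUM '0' (now at pos=1)
pos=2: emit ID 'bar' (now at pos=5)
pos=6: emit RPAREN ')'
pos=7: enter COMMENT mode (saw '/*')
exit COMMENT mode (now at pos=15)
pos=15: emit NUM '100' (now at pos=18)
pos=19: emit NUM '1' (now at pos=20)
DONE. 5 tokens: [NUM, ID, RPAREN, NUM, NUM]

Answer: 5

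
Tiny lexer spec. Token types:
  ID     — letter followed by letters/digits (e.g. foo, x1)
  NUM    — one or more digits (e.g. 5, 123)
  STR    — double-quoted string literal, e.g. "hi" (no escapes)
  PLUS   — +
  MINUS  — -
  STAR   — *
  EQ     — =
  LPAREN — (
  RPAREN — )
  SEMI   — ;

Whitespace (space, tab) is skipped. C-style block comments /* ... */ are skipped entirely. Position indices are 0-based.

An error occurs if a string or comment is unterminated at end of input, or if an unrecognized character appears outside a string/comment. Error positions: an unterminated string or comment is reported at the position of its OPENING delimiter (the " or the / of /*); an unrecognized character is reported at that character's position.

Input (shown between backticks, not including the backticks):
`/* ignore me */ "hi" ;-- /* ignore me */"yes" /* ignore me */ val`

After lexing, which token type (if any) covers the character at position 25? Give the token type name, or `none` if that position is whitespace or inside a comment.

pos=0: enter COMMENT mode (saw '/*')
exit COMMENT mode (now at pos=15)
pos=16: enter STRING mode
pos=16: emit STR "hi" (now at pos=20)
pos=21: emit SEMI ';'
pos=22: emit MINUS '-'
pos=23: emit MINUS '-'
pos=25: enter COMMENT mode (saw '/*')
exit COMMENT mode (now at pos=40)
pos=40: enter STRING mode
pos=40: emit STR "yes" (now at pos=45)
pos=46: enter COMMENT mode (saw '/*')
exit COMMENT mode (now at pos=61)
pos=62: emit ID 'val' (now at pos=65)
DONE. 6 tokens: [STR, SEMI, MINUS, MINUS, STR, ID]
Position 25: char is '/' -> none

Answer: none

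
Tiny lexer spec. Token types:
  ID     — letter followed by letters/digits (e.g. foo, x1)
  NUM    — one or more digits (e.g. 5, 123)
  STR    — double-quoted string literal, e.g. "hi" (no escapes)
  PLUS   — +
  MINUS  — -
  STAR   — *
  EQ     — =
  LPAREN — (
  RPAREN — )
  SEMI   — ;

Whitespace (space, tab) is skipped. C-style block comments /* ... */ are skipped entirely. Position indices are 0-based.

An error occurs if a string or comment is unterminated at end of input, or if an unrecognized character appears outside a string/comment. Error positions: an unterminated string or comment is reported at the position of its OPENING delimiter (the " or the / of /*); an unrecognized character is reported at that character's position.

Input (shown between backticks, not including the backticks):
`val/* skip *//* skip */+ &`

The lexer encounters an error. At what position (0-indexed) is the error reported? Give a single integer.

pos=0: emit ID 'val' (now at pos=3)
pos=3: enter COMMENT mode (saw '/*')
exit COMMENT mode (now at pos=13)
pos=13: enter COMMENT mode (saw '/*')
exit COMMENT mode (now at pos=23)
pos=23: emit PLUS '+'
pos=25: ERROR — unrecognized char '&'

Answer: 25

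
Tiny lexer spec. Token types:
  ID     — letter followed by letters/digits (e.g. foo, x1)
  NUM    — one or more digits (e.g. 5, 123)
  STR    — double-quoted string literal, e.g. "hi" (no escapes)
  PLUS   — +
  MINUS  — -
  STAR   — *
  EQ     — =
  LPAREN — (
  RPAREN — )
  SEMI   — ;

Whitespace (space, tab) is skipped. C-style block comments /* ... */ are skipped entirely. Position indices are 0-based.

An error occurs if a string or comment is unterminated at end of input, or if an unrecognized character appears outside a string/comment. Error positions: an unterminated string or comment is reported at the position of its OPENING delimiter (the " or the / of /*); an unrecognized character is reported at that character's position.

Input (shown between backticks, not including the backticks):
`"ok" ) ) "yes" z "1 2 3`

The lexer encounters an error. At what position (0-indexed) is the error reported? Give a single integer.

Answer: 17

Derivation:
pos=0: enter STRING mode
pos=0: emit STR "ok" (now at pos=4)
pos=5: emit RPAREN ')'
pos=7: emit RPAREN ')'
pos=9: enter STRING mode
pos=9: emit STR "yes" (now at pos=14)
pos=15: emit ID 'z' (now at pos=16)
pos=17: enter STRING mode
pos=17: ERROR — unterminated string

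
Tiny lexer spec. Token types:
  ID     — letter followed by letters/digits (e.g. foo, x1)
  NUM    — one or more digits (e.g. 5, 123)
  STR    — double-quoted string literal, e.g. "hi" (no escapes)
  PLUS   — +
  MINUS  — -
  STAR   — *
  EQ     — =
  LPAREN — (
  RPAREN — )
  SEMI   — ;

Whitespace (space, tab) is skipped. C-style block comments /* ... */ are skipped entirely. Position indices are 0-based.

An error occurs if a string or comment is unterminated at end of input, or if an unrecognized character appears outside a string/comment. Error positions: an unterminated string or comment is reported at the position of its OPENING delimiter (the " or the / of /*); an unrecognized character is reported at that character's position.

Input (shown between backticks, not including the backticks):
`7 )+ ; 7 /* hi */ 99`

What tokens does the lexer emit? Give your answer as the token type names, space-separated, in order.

Answer: NUM RPAREN PLUS SEMI NUM NUM

Derivation:
pos=0: emit NUM '7' (now at pos=1)
pos=2: emit RPAREN ')'
pos=3: emit PLUS '+'
pos=5: emit SEMI ';'
pos=7: emit NUM '7' (now at pos=8)
pos=9: enter COMMENT mode (saw '/*')
exit COMMENT mode (now at pos=17)
pos=18: emit NUM '99' (now at pos=20)
DONE. 6 tokens: [NUM, RPAREN, PLUS, SEMI, NUM, NUM]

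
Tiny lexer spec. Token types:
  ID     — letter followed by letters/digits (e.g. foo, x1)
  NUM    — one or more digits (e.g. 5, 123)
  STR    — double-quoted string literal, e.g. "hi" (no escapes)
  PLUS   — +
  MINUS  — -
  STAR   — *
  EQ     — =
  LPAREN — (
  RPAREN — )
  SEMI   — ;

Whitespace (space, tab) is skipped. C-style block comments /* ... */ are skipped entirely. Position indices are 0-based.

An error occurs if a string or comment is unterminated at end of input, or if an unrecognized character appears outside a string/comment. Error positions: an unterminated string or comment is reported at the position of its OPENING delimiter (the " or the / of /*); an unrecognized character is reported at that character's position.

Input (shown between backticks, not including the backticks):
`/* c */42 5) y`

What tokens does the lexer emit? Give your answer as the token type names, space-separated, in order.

Answer: NUM NUM RPAREN ID

Derivation:
pos=0: enter COMMENT mode (saw '/*')
exit COMMENT mode (now at pos=7)
pos=7: emit NUM '42' (now at pos=9)
pos=10: emit NUM '5' (now at pos=11)
pos=11: emit RPAREN ')'
pos=13: emit ID 'y' (now at pos=14)
DONE. 4 tokens: [NUM, NUM, RPAREN, ID]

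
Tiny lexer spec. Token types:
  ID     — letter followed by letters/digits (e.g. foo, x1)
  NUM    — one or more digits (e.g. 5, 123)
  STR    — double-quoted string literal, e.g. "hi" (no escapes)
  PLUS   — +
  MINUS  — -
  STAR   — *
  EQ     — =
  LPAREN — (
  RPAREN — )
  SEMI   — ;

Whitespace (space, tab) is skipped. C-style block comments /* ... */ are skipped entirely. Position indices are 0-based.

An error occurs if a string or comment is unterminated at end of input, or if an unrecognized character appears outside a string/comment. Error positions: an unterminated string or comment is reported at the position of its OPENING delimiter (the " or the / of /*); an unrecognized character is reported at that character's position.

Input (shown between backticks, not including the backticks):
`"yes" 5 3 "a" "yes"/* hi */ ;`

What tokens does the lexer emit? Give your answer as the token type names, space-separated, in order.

pos=0: enter STRING mode
pos=0: emit STR "yes" (now at pos=5)
pos=6: emit NUM '5' (now at pos=7)
pos=8: emit NUM '3' (now at pos=9)
pos=10: enter STRING mode
pos=10: emit STR "a" (now at pos=13)
pos=14: enter STRING mode
pos=14: emit STR "yes" (now at pos=19)
pos=19: enter COMMENT mode (saw '/*')
exit COMMENT mode (now at pos=27)
pos=28: emit SEMI ';'
DONE. 6 tokens: [STR, NUM, NUM, STR, STR, SEMI]

Answer: STR NUM NUM STR STR SEMI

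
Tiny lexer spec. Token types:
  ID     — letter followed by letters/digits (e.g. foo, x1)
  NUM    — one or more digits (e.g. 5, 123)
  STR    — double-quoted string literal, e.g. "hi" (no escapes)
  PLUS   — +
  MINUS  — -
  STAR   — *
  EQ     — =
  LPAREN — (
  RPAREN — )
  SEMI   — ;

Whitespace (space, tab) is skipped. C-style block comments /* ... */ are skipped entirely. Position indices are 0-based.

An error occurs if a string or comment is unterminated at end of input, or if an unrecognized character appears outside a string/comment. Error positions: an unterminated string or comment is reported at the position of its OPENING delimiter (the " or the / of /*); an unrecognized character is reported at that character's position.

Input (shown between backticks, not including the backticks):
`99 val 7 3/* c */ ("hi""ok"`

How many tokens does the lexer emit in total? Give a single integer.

pos=0: emit NUM '99' (now at pos=2)
pos=3: emit ID 'val' (now at pos=6)
pos=7: emit NUM '7' (now at pos=8)
pos=9: emit NUM '3' (now at pos=10)
pos=10: enter COMMENT mode (saw '/*')
exit COMMENT mode (now at pos=17)
pos=18: emit LPAREN '('
pos=19: enter STRING mode
pos=19: emit STR "hi" (now at pos=23)
pos=23: enter STRING mode
pos=23: emit STR "ok" (now at pos=27)
DONE. 7 tokens: [NUM, ID, NUM, NUM, LPAREN, STR, STR]

Answer: 7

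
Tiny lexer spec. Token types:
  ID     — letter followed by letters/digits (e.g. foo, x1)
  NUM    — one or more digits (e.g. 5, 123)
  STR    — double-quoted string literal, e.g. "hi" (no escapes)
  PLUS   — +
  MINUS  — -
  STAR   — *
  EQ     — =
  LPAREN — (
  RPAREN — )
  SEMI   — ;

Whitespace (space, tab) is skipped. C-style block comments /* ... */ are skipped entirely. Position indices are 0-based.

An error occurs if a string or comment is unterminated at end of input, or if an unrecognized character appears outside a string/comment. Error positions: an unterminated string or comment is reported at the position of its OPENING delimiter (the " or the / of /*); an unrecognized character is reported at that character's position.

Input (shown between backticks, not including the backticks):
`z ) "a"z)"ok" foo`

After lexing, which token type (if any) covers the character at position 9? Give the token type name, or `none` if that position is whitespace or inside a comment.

Answer: STR

Derivation:
pos=0: emit ID 'z' (now at pos=1)
pos=2: emit RPAREN ')'
pos=4: enter STRING mode
pos=4: emit STR "a" (now at pos=7)
pos=7: emit ID 'z' (now at pos=8)
pos=8: emit RPAREN ')'
pos=9: enter STRING mode
pos=9: emit STR "ok" (now at pos=13)
pos=14: emit ID 'foo' (now at pos=17)
DONE. 7 tokens: [ID, RPAREN, STR, ID, RPAREN, STR, ID]
Position 9: char is '"' -> STR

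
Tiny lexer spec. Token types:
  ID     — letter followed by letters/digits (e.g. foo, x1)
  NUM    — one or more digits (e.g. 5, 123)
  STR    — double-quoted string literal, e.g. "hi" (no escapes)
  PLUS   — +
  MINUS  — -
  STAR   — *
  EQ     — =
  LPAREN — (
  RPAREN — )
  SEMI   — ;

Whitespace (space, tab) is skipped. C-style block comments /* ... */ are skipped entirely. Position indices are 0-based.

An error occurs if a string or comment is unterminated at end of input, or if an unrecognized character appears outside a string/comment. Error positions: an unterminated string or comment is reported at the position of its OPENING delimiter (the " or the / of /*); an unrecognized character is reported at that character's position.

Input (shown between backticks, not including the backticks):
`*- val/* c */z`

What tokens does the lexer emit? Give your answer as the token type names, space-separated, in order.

pos=0: emit STAR '*'
pos=1: emit MINUS '-'
pos=3: emit ID 'val' (now at pos=6)
pos=6: enter COMMENT mode (saw '/*')
exit COMMENT mode (now at pos=13)
pos=13: emit ID 'z' (now at pos=14)
DONE. 4 tokens: [STAR, MINUS, ID, ID]

Answer: STAR MINUS ID ID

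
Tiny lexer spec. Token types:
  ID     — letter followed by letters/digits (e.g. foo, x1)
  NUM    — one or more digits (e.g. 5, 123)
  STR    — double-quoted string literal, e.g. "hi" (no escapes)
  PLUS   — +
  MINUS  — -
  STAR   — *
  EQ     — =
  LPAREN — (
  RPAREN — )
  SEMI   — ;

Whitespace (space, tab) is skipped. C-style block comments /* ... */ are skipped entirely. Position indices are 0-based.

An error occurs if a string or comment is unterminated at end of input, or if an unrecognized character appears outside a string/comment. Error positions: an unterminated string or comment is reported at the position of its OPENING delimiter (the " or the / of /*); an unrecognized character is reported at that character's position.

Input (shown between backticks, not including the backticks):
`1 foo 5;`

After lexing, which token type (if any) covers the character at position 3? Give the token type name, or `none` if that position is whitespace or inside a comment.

Answer: ID

Derivation:
pos=0: emit NUM '1' (now at pos=1)
pos=2: emit ID 'foo' (now at pos=5)
pos=6: emit NUM '5' (now at pos=7)
pos=7: emit SEMI ';'
DONE. 4 tokens: [NUM, ID, NUM, SEMI]
Position 3: char is 'o' -> ID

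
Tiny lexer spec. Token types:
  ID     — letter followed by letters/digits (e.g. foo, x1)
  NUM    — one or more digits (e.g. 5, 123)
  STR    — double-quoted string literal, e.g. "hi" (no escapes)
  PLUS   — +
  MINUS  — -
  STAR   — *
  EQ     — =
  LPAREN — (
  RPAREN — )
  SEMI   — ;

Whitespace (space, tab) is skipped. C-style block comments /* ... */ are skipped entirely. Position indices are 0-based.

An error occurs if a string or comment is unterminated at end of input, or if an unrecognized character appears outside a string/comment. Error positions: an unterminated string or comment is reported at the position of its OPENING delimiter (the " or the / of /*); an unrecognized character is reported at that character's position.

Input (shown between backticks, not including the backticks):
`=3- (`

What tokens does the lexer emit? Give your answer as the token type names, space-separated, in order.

Answer: EQ NUM MINUS LPAREN

Derivation:
pos=0: emit EQ '='
pos=1: emit NUM '3' (now at pos=2)
pos=2: emit MINUS '-'
pos=4: emit LPAREN '('
DONE. 4 tokens: [EQ, NUM, MINUS, LPAREN]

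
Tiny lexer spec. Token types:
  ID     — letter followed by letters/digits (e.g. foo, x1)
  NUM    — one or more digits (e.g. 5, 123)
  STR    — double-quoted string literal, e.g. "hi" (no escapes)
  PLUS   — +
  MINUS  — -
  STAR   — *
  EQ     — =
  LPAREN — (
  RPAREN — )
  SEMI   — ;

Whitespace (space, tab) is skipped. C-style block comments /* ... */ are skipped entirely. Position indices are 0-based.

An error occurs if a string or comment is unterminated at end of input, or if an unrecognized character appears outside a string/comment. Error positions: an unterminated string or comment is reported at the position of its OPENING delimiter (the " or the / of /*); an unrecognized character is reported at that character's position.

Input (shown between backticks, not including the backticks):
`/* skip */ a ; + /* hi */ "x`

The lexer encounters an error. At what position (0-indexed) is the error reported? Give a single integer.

Answer: 26

Derivation:
pos=0: enter COMMENT mode (saw '/*')
exit COMMENT mode (now at pos=10)
pos=11: emit ID 'a' (now at pos=12)
pos=13: emit SEMI ';'
pos=15: emit PLUS '+'
pos=17: enter COMMENT mode (saw '/*')
exit COMMENT mode (now at pos=25)
pos=26: enter STRING mode
pos=26: ERROR — unterminated string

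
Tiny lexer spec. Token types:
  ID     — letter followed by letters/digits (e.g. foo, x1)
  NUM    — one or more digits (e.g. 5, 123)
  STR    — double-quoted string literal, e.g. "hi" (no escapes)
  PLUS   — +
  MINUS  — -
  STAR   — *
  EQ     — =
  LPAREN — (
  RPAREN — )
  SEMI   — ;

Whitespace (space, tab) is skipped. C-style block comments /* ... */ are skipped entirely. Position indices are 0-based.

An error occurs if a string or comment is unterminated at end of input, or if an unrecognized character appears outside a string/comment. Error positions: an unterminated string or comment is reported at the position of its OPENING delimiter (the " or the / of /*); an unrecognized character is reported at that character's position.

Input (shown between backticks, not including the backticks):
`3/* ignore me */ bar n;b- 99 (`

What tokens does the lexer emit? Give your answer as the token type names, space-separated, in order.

pos=0: emit NUM '3' (now at pos=1)
pos=1: enter COMMENT mode (saw '/*')
exit COMMENT mode (now at pos=16)
pos=17: emit ID 'bar' (now at pos=20)
pos=21: emit ID 'n' (now at pos=22)
pos=22: emit SEMI ';'
pos=23: emit ID 'b' (now at pos=24)
pos=24: emit MINUS '-'
pos=26: emit NUM '99' (now at pos=28)
pos=29: emit LPAREN '('
DONE. 8 tokens: [NUM, ID, ID, SEMI, ID, MINUS, NUM, LPAREN]

Answer: NUM ID ID SEMI ID MINUS NUM LPAREN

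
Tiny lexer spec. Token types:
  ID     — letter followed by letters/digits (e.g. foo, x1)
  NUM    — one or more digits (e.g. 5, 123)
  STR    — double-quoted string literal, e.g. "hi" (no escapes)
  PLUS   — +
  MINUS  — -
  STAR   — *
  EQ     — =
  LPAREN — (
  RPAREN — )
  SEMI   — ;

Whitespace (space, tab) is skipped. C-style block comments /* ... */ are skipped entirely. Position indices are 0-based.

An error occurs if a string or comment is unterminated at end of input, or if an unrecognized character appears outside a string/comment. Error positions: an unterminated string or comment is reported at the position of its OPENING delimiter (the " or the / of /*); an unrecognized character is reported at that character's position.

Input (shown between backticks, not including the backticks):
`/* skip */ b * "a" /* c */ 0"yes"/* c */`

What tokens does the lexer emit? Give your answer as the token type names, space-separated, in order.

Answer: ID STAR STR NUM STR

Derivation:
pos=0: enter COMMENT mode (saw '/*')
exit COMMENT mode (now at pos=10)
pos=11: emit ID 'b' (now at pos=12)
pos=13: emit STAR '*'
pos=15: enter STRING mode
pos=15: emit STR "a" (now at pos=18)
pos=19: enter COMMENT mode (saw '/*')
exit COMMENT mode (now at pos=26)
pos=27: emit NUM '0' (now at pos=28)
pos=28: enter STRING mode
pos=28: emit STR "yes" (now at pos=33)
pos=33: enter COMMENT mode (saw '/*')
exit COMMENT mode (now at pos=40)
DONE. 5 tokens: [ID, STAR, STR, NUM, STR]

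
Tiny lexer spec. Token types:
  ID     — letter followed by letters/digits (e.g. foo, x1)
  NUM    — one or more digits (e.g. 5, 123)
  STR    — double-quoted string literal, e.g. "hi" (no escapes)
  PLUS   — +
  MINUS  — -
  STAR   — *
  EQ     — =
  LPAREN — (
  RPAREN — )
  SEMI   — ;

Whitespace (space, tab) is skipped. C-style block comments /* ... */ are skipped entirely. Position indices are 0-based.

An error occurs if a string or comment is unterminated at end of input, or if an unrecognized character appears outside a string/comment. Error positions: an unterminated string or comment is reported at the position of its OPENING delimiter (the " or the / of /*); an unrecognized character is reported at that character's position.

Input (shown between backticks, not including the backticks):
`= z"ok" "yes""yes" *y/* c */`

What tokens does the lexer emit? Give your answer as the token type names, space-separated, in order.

Answer: EQ ID STR STR STR STAR ID

Derivation:
pos=0: emit EQ '='
pos=2: emit ID 'z' (now at pos=3)
pos=3: enter STRING mode
pos=3: emit STR "ok" (now at pos=7)
pos=8: enter STRING mode
pos=8: emit STR "yes" (now at pos=13)
pos=13: enter STRING mode
pos=13: emit STR "yes" (now at pos=18)
pos=19: emit STAR '*'
pos=20: emit ID 'y' (now at pos=21)
pos=21: enter COMMENT mode (saw '/*')
exit COMMENT mode (now at pos=28)
DONE. 7 tokens: [EQ, ID, STR, STR, STR, STAR, ID]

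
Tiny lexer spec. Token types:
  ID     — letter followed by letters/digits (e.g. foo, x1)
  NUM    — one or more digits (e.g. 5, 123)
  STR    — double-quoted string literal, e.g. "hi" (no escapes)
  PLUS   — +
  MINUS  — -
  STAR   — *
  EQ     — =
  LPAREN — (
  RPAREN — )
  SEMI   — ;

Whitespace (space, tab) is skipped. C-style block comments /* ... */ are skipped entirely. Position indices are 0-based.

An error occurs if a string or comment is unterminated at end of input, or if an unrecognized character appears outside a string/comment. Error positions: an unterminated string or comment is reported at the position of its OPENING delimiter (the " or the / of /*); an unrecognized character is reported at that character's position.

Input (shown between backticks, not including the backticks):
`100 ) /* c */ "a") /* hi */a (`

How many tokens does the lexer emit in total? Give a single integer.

pos=0: emit NUM '100' (now at pos=3)
pos=4: emit RPAREN ')'
pos=6: enter COMMENT mode (saw '/*')
exit COMMENT mode (now at pos=13)
pos=14: enter STRING mode
pos=14: emit STR "a" (now at pos=17)
pos=17: emit RPAREN ')'
pos=19: enter COMMENT mode (saw '/*')
exit COMMENT mode (now at pos=27)
pos=27: emit ID 'a' (now at pos=28)
pos=29: emit LPAREN '('
DONE. 6 tokens: [NUM, RPAREN, STR, RPAREN, ID, LPAREN]

Answer: 6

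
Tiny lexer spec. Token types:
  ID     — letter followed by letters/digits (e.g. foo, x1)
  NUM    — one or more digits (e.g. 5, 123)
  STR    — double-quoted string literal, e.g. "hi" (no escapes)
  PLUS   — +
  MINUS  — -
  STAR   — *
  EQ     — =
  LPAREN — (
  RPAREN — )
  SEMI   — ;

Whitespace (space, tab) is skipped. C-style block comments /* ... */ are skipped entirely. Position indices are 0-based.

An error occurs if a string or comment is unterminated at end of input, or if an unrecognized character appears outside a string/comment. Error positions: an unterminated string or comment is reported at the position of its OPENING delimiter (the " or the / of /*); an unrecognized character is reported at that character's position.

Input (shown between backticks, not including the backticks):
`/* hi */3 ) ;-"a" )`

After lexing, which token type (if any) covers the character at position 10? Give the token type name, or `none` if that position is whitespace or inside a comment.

pos=0: enter COMMENT mode (saw '/*')
exit COMMENT mode (now at pos=8)
pos=8: emit NUM '3' (now at pos=9)
pos=10: emit RPAREN ')'
pos=12: emit SEMI ';'
pos=13: emit MINUS '-'
pos=14: enter STRING mode
pos=14: emit STR "a" (now at pos=17)
pos=18: emit RPAREN ')'
DONE. 6 tokens: [NUM, RPAREN, SEMI, MINUS, STR, RPAREN]
Position 10: char is ')' -> RPAREN

Answer: RPAREN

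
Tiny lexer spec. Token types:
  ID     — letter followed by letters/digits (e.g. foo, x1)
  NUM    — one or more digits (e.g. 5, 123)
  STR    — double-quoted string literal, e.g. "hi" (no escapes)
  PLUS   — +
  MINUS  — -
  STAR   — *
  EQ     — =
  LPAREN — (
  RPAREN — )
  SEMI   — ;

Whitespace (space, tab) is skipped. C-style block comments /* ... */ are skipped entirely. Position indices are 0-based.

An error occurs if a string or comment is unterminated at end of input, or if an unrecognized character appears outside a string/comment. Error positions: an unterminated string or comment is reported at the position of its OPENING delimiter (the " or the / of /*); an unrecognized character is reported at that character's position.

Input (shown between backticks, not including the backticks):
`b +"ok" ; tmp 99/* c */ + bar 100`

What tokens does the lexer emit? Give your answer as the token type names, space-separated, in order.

Answer: ID PLUS STR SEMI ID NUM PLUS ID NUM

Derivation:
pos=0: emit ID 'b' (now at pos=1)
pos=2: emit PLUS '+'
pos=3: enter STRING mode
pos=3: emit STR "ok" (now at pos=7)
pos=8: emit SEMI ';'
pos=10: emit ID 'tmp' (now at pos=13)
pos=14: emit NUM '99' (now at pos=16)
pos=16: enter COMMENT mode (saw '/*')
exit COMMENT mode (now at pos=23)
pos=24: emit PLUS '+'
pos=26: emit ID 'bar' (now at pos=29)
pos=30: emit NUM '100' (now at pos=33)
DONE. 9 tokens: [ID, PLUS, STR, SEMI, ID, NUM, PLUS, ID, NUM]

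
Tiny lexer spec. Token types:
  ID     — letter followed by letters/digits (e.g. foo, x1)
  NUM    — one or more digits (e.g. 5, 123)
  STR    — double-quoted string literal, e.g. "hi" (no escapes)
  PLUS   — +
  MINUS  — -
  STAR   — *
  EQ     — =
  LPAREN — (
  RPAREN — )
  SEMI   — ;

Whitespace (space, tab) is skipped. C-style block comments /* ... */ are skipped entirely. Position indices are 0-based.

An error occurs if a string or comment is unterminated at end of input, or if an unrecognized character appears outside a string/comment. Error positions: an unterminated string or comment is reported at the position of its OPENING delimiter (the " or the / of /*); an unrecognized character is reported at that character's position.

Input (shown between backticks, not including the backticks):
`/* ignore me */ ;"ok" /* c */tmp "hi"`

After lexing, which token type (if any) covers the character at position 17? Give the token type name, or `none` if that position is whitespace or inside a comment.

pos=0: enter COMMENT mode (saw '/*')
exit COMMENT mode (now at pos=15)
pos=16: emit SEMI ';'
pos=17: enter STRING mode
pos=17: emit STR "ok" (now at pos=21)
pos=22: enter COMMENT mode (saw '/*')
exit COMMENT mode (now at pos=29)
pos=29: emit ID 'tmp' (now at pos=32)
pos=33: enter STRING mode
pos=33: emit STR "hi" (now at pos=37)
DONE. 4 tokens: [SEMI, STR, ID, STR]
Position 17: char is '"' -> STR

Answer: STR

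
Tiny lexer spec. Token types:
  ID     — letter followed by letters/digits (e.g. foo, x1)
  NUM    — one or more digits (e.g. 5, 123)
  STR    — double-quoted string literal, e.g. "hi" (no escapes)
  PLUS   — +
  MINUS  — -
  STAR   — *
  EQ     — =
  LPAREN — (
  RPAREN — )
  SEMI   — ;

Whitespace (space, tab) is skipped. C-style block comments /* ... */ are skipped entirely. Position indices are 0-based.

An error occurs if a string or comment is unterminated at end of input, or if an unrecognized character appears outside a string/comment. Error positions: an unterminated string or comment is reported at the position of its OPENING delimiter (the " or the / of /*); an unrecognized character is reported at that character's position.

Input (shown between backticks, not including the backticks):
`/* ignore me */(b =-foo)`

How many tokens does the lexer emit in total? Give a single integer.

Answer: 6

Derivation:
pos=0: enter COMMENT mode (saw '/*')
exit COMMENT mode (now at pos=15)
pos=15: emit LPAREN '('
pos=16: emit ID 'b' (now at pos=17)
pos=18: emit EQ '='
pos=19: emit MINUS '-'
pos=20: emit ID 'foo' (now at pos=23)
pos=23: emit RPAREN ')'
DONE. 6 tokens: [LPAREN, ID, EQ, MINUS, ID, RPAREN]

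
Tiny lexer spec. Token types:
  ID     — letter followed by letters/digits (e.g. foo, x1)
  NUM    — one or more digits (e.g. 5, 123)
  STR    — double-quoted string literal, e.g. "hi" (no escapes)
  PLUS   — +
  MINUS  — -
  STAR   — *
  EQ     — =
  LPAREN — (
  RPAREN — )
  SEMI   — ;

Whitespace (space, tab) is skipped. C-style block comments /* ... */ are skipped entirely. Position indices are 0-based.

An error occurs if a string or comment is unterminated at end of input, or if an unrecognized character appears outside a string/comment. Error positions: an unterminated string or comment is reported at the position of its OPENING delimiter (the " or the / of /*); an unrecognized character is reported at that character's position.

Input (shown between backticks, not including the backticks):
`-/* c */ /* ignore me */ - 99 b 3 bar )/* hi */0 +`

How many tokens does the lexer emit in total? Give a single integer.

Answer: 9

Derivation:
pos=0: emit MINUS '-'
pos=1: enter COMMENT mode (saw '/*')
exit COMMENT mode (now at pos=8)
pos=9: enter COMMENT mode (saw '/*')
exit COMMENT mode (now at pos=24)
pos=25: emit MINUS '-'
pos=27: emit NUM '99' (now at pos=29)
pos=30: emit ID 'b' (now at pos=31)
pos=32: emit NUM '3' (now at pos=33)
pos=34: emit ID 'bar' (now at pos=37)
pos=38: emit RPAREN ')'
pos=39: enter COMMENT mode (saw '/*')
exit COMMENT mode (now at pos=47)
pos=47: emit NUM '0' (now at pos=48)
pos=49: emit PLUS '+'
DONE. 9 tokens: [MINUS, MINUS, NUM, ID, NUM, ID, RPAREN, NUM, PLUS]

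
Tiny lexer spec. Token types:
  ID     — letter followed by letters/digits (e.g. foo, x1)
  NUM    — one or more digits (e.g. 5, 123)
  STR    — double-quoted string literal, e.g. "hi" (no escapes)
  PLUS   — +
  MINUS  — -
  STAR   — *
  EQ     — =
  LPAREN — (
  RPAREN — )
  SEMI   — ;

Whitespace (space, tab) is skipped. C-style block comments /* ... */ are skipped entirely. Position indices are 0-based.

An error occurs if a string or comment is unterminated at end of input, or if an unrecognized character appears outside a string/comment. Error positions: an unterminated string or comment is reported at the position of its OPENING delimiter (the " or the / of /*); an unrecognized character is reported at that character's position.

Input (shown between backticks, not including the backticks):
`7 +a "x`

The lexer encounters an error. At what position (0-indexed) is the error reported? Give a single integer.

pos=0: emit NUM '7' (now at pos=1)
pos=2: emit PLUS '+'
pos=3: emit ID 'a' (now at pos=4)
pos=5: enter STRING mode
pos=5: ERROR — unterminated string

Answer: 5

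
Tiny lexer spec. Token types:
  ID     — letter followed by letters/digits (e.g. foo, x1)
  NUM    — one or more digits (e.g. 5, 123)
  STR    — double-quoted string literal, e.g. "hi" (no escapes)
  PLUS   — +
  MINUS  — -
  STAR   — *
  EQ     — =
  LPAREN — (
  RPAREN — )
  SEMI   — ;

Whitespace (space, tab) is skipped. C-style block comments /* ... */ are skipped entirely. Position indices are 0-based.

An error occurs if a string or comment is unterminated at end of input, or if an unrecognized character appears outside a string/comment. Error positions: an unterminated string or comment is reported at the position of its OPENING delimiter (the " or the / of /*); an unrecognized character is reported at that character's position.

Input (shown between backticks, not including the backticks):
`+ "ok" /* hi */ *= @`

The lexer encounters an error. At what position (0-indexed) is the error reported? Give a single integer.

pos=0: emit PLUS '+'
pos=2: enter STRING mode
pos=2: emit STR "ok" (now at pos=6)
pos=7: enter COMMENT mode (saw '/*')
exit COMMENT mode (now at pos=15)
pos=16: emit STAR '*'
pos=17: emit EQ '='
pos=19: ERROR — unrecognized char '@'

Answer: 19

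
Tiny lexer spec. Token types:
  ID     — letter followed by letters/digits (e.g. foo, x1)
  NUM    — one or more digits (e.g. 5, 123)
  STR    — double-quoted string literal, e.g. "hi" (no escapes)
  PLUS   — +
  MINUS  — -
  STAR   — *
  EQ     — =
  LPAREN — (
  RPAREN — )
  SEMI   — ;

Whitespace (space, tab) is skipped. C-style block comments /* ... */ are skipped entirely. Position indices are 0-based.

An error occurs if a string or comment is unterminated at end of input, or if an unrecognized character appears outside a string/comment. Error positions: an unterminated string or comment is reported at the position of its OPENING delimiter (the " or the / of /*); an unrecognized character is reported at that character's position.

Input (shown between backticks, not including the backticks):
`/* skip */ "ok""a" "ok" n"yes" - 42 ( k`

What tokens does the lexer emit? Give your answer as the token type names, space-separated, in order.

pos=0: enter COMMENT mode (saw '/*')
exit COMMENT mode (now at pos=10)
pos=11: enter STRING mode
pos=11: emit STR "ok" (now at pos=15)
pos=15: enter STRING mode
pos=15: emit STR "a" (now at pos=18)
pos=19: enter STRING mode
pos=19: emit STR "ok" (now at pos=23)
pos=24: emit ID 'n' (now at pos=25)
pos=25: enter STRING mode
pos=25: emit STR "yes" (now at pos=30)
pos=31: emit MINUS '-'
pos=33: emit NUM '42' (now at pos=35)
pos=36: emit LPAREN '('
pos=38: emit ID 'k' (now at pos=39)
DONE. 9 tokens: [STR, STR, STR, ID, STR, MINUS, NUM, LPAREN, ID]

Answer: STR STR STR ID STR MINUS NUM LPAREN ID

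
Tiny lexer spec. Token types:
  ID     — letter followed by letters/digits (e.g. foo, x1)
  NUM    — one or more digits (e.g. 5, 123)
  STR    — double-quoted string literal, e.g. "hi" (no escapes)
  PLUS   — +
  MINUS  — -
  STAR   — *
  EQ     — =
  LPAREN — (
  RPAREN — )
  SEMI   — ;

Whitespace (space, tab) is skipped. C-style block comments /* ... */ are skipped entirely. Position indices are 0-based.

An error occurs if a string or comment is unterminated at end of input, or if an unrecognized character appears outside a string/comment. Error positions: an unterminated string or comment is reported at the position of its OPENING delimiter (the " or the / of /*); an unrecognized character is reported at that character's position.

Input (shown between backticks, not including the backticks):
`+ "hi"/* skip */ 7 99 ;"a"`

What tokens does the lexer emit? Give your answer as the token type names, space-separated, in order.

pos=0: emit PLUS '+'
pos=2: enter STRING mode
pos=2: emit STR "hi" (now at pos=6)
pos=6: enter COMMENT mode (saw '/*')
exit COMMENT mode (now at pos=16)
pos=17: emit NUM '7' (now at pos=18)
pos=19: emit NUM '99' (now at pos=21)
pos=22: emit SEMI ';'
pos=23: enter STRING mode
pos=23: emit STR "a" (now at pos=26)
DONE. 6 tokens: [PLUS, STR, NUM, NUM, SEMI, STR]

Answer: PLUS STR NUM NUM SEMI STR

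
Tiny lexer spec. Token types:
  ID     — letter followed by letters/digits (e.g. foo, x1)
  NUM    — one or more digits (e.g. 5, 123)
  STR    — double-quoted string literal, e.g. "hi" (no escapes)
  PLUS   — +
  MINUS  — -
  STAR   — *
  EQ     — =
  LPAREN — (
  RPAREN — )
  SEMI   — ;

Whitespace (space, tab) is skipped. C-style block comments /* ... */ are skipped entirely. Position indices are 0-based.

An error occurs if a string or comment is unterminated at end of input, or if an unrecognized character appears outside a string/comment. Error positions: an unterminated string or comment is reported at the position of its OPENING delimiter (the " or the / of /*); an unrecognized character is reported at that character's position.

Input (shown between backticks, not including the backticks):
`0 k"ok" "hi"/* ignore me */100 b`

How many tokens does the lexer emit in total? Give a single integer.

Answer: 6

Derivation:
pos=0: emit NUM '0' (now at pos=1)
pos=2: emit ID 'k' (now at pos=3)
pos=3: enter STRING mode
pos=3: emit STR "ok" (now at pos=7)
pos=8: enter STRING mode
pos=8: emit STR "hi" (now at pos=12)
pos=12: enter COMMENT mode (saw '/*')
exit COMMENT mode (now at pos=27)
pos=27: emit NUM '100' (now at pos=30)
pos=31: emit ID 'b' (now at pos=32)
DONE. 6 tokens: [NUM, ID, STR, STR, NUM, ID]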